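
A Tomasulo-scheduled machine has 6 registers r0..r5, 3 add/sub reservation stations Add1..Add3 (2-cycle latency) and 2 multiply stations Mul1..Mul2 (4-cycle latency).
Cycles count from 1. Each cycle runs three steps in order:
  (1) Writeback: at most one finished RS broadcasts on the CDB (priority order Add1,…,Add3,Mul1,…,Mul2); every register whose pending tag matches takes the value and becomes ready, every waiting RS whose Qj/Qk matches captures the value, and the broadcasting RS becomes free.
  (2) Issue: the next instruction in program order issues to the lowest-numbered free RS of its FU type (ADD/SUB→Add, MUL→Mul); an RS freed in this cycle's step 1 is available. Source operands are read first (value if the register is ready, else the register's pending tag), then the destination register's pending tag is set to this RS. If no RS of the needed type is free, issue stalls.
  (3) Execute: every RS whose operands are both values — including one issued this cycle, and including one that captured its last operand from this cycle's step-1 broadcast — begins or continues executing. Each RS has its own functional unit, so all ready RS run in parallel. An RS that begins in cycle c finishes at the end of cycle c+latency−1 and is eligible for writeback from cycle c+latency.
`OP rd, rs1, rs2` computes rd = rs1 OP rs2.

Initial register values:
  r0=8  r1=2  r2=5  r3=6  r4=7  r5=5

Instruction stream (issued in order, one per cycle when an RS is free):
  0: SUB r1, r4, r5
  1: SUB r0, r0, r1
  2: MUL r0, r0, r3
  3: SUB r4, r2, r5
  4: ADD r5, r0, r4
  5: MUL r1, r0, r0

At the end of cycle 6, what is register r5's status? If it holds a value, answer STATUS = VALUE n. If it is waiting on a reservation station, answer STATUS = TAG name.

  c1: issue SUB r1<-Add1  regs: r0:8,r1:Add1,r2:5,r3:6,r4:7,r5:5
  c2: issue SUB r0<-Add2  regs: r0:Add2,r1:Add1,r2:5,r3:6,r4:7,r5:5
  c3: CDB Add1=2; issue MUL r0<-Mul1  regs: r0:Mul1,r1:2,r2:5,r3:6,r4:7,r5:5
  c4: issue SUB r4<-Add1  regs: r0:Mul1,r1:2,r2:5,r3:6,r4:Add1,r5:5
  c5: CDB Add2=6; issue ADD r5<-Add2  regs: r0:Mul1,r1:2,r2:5,r3:6,r4:Add1,r5:Add2
  c6: CDB Add1=0; issue MUL r1<-Mul2  regs: r0:Mul1,r1:Mul2,r2:5,r3:6,r4:0,r5:Add2

STATUS = TAG Add2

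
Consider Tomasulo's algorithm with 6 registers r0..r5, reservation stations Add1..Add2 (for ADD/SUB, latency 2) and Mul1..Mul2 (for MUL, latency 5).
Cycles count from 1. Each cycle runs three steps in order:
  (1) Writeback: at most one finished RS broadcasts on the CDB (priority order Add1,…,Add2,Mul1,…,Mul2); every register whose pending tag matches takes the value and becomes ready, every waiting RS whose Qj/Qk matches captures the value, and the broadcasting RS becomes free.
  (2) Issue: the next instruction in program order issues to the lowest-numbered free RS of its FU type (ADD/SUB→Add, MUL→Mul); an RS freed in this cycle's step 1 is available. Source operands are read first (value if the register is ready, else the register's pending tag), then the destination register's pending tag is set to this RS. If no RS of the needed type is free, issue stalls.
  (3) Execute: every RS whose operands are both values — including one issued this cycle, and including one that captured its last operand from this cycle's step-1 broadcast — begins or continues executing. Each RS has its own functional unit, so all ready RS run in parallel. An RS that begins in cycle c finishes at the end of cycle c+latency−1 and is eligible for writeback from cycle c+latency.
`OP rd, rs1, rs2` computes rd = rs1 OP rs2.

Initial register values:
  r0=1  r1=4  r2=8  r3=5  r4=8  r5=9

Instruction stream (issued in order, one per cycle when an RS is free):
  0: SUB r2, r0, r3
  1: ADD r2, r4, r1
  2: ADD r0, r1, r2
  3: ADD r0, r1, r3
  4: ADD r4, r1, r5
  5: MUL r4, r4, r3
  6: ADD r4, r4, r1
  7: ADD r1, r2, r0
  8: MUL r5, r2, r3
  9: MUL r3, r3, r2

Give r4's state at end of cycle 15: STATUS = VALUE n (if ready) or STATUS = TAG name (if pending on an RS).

STATUS = VALUE 69

c1: issue SUB r2<-Add1 | r0:1,r1:4,r2:Add1,r3:5,r4:8,r5:9
c2: issue ADD r2<-Add2 | r0:1,r1:4,r2:Add2,r3:5,r4:8,r5:9
c3: CDB Add1=-4; issue ADD r0<-Add1 | r0:Add1,r1:4,r2:Add2,r3:5,r4:8,r5:9
c4: CDB Add2=12; issue ADD r0<-Add2 | r0:Add2,r1:4,r2:12,r3:5,r4:8,r5:9
c5: stall | r0:Add2,r1:4,r2:12,r3:5,r4:8,r5:9
c6: CDB Add1=16; issue ADD r4<-Add1 | r0:Add2,r1:4,r2:12,r3:5,r4:Add1,r5:9
c7: CDB Add2=9; issue MUL r4<-Mul1 | r0:9,r1:4,r2:12,r3:5,r4:Mul1,r5:9
c8: CDB Add1=13; issue ADD r4<-Add1 | r0:9,r1:4,r2:12,r3:5,r4:Add1,r5:9
c9: issue ADD r1<-Add2 | r0:9,r1:Add2,r2:12,r3:5,r4:Add1,r5:9
c10: issue MUL r5<-Mul2 | r0:9,r1:Add2,r2:12,r3:5,r4:Add1,r5:Mul2
c11: CDB Add2=21; stall | r0:9,r1:21,r2:12,r3:5,r4:Add1,r5:Mul2
c12: stall | r0:9,r1:21,r2:12,r3:5,r4:Add1,r5:Mul2
c13: CDB Mul1=65; issue MUL r3<-Mul1 | r0:9,r1:21,r2:12,r3:Mul1,r4:Add1,r5:Mul2
c14: - | r0:9,r1:21,r2:12,r3:Mul1,r4:Add1,r5:Mul2
c15: CDB Add1=69 | r0:9,r1:21,r2:12,r3:Mul1,r4:69,r5:Mul2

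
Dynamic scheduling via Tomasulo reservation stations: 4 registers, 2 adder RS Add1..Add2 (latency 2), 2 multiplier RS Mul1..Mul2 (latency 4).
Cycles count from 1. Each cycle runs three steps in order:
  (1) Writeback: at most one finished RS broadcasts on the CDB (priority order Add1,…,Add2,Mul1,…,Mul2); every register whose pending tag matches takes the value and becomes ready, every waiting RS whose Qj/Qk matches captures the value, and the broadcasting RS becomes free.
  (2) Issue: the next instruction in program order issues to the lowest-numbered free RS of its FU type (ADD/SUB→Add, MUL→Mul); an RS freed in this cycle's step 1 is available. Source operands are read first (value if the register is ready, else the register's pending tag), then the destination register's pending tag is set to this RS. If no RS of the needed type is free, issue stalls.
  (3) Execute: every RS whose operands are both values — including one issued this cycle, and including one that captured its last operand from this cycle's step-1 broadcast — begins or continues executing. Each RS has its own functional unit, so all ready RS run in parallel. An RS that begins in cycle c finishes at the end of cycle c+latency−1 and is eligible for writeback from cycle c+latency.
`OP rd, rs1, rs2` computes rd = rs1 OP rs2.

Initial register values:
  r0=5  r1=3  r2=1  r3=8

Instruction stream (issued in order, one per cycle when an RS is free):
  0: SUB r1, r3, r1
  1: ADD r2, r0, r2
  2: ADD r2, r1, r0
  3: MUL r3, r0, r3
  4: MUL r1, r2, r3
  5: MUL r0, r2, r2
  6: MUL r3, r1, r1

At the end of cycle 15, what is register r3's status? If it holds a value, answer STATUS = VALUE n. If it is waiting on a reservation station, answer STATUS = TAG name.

STATUS = TAG Mul1

cycle 1: issue SUB r1<-Add1 // r0:5,r1:Add1,r2:1,r3:8
cycle 2: issue ADD r2<-Add2 // r0:5,r1:Add1,r2:Add2,r3:8
cycle 3: CDB Add1=5; issue ADD r2<-Add1 // r0:5,r1:5,r2:Add1,r3:8
cycle 4: CDB Add2=6; issue MUL r3<-Mul1 // r0:5,r1:5,r2:Add1,r3:Mul1
cycle 5: CDB Add1=10; issue MUL r1<-Mul2 // r0:5,r1:Mul2,r2:10,r3:Mul1
cycle 6: stall // r0:5,r1:Mul2,r2:10,r3:Mul1
cycle 7: stall // r0:5,r1:Mul2,r2:10,r3:Mul1
cycle 8: CDB Mul1=40; issue MUL r0<-Mul1 // r0:Mul1,r1:Mul2,r2:10,r3:40
cycle 9: stall // r0:Mul1,r1:Mul2,r2:10,r3:40
cycle 10: stall // r0:Mul1,r1:Mul2,r2:10,r3:40
cycle 11: stall // r0:Mul1,r1:Mul2,r2:10,r3:40
cycle 12: CDB Mul1=100; issue MUL r3<-Mul1 // r0:100,r1:Mul2,r2:10,r3:Mul1
cycle 13: CDB Mul2=400 // r0:100,r1:400,r2:10,r3:Mul1
cycle 14: - // r0:100,r1:400,r2:10,r3:Mul1
cycle 15: - // r0:100,r1:400,r2:10,r3:Mul1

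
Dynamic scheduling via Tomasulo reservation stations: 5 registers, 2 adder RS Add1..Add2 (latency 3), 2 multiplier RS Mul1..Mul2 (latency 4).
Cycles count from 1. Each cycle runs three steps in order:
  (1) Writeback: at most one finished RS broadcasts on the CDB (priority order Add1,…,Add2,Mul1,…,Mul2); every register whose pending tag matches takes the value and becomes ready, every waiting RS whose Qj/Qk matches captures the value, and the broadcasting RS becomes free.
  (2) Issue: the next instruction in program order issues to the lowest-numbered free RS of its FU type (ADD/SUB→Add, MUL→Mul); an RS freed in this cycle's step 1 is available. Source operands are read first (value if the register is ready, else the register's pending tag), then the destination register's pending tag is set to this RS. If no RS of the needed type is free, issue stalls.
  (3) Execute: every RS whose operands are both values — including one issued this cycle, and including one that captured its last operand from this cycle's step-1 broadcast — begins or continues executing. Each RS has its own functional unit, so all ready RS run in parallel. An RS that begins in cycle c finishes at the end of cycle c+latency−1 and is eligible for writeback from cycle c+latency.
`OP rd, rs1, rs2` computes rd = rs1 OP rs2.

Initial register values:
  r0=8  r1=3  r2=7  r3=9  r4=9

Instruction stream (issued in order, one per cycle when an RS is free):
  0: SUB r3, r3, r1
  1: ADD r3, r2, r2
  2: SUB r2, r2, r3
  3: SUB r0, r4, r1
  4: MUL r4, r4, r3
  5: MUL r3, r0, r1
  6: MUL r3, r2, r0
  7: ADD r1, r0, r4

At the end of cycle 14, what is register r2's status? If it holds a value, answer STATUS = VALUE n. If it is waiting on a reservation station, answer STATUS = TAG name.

STATUS = VALUE -7

  c1: issue SUB r3<-Add1  regs: r0:8,r1:3,r2:7,r3:Add1,r4:9
  c2: issue ADD r3<-Add2  regs: r0:8,r1:3,r2:7,r3:Add2,r4:9
  c3: stall  regs: r0:8,r1:3,r2:7,r3:Add2,r4:9
  c4: CDB Add1=6; issue SUB r2<-Add1  regs: r0:8,r1:3,r2:Add1,r3:Add2,r4:9
  c5: CDB Add2=14; issue SUB r0<-Add2  regs: r0:Add2,r1:3,r2:Add1,r3:14,r4:9
  c6: issue MUL r4<-Mul1  regs: r0:Add2,r1:3,r2:Add1,r3:14,r4:Mul1
  c7: issue MUL r3<-Mul2  regs: r0:Add2,r1:3,r2:Add1,r3:Mul2,r4:Mul1
  c8: CDB Add1=-7; stall  regs: r0:Add2,r1:3,r2:-7,r3:Mul2,r4:Mul1
  c9: CDB Add2=6; stall  regs: r0:6,r1:3,r2:-7,r3:Mul2,r4:Mul1
  c10: CDB Mul1=126; issue MUL r3<-Mul1  regs: r0:6,r1:3,r2:-7,r3:Mul1,r4:126
  c11: issue ADD r1<-Add1  regs: r0:6,r1:Add1,r2:-7,r3:Mul1,r4:126
  c12: -  regs: r0:6,r1:Add1,r2:-7,r3:Mul1,r4:126
  c13: CDB Mul2=18  regs: r0:6,r1:Add1,r2:-7,r3:Mul1,r4:126
  c14: CDB Add1=132  regs: r0:6,r1:132,r2:-7,r3:Mul1,r4:126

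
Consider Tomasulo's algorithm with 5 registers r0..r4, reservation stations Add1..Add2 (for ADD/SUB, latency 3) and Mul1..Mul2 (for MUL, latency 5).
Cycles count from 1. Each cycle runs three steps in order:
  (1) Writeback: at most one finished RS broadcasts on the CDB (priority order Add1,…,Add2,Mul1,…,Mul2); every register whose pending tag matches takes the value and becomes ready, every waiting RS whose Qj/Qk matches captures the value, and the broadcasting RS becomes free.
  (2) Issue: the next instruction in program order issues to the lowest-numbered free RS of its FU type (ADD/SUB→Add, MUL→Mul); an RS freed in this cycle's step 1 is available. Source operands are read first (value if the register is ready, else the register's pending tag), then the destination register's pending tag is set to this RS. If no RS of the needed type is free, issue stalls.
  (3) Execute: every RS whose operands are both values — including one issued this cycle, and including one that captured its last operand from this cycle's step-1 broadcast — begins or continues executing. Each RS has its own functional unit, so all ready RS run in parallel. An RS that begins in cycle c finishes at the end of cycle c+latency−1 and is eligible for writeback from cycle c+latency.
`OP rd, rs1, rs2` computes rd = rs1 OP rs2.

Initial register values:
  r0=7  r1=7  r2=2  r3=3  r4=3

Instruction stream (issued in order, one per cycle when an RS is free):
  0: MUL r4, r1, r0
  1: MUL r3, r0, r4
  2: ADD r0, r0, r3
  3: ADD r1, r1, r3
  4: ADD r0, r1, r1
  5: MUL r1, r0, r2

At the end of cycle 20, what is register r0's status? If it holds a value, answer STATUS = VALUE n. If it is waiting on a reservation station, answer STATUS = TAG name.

STATUS = VALUE 700

cycle 1: issue MUL r4<-Mul1 // r0:7,r1:7,r2:2,r3:3,r4:Mul1
cycle 2: issue MUL r3<-Mul2 // r0:7,r1:7,r2:2,r3:Mul2,r4:Mul1
cycle 3: issue ADD r0<-Add1 // r0:Add1,r1:7,r2:2,r3:Mul2,r4:Mul1
cycle 4: issue ADD r1<-Add2 // r0:Add1,r1:Add2,r2:2,r3:Mul2,r4:Mul1
cycle 5: stall // r0:Add1,r1:Add2,r2:2,r3:Mul2,r4:Mul1
cycle 6: CDB Mul1=49; stall // r0:Add1,r1:Add2,r2:2,r3:Mul2,r4:49
cycle 7: stall // r0:Add1,r1:Add2,r2:2,r3:Mul2,r4:49
cycle 8: stall // r0:Add1,r1:Add2,r2:2,r3:Mul2,r4:49
cycle 9: stall // r0:Add1,r1:Add2,r2:2,r3:Mul2,r4:49
cycle 10: stall // r0:Add1,r1:Add2,r2:2,r3:Mul2,r4:49
cycle 11: CDB Mul2=343; stall // r0:Add1,r1:Add2,r2:2,r3:343,r4:49
cycle 12: stall // r0:Add1,r1:Add2,r2:2,r3:343,r4:49
cycle 13: stall // r0:Add1,r1:Add2,r2:2,r3:343,r4:49
cycle 14: CDB Add1=350; issue ADD r0<-Add1 // r0:Add1,r1:Add2,r2:2,r3:343,r4:49
cycle 15: CDB Add2=350; issue MUL r1<-Mul1 // r0:Add1,r1:Mul1,r2:2,r3:343,r4:49
cycle 16: - // r0:Add1,r1:Mul1,r2:2,r3:343,r4:49
cycle 17: - // r0:Add1,r1:Mul1,r2:2,r3:343,r4:49
cycle 18: CDB Add1=700 // r0:700,r1:Mul1,r2:2,r3:343,r4:49
cycle 19: - // r0:700,r1:Mul1,r2:2,r3:343,r4:49
cycle 20: - // r0:700,r1:Mul1,r2:2,r3:343,r4:49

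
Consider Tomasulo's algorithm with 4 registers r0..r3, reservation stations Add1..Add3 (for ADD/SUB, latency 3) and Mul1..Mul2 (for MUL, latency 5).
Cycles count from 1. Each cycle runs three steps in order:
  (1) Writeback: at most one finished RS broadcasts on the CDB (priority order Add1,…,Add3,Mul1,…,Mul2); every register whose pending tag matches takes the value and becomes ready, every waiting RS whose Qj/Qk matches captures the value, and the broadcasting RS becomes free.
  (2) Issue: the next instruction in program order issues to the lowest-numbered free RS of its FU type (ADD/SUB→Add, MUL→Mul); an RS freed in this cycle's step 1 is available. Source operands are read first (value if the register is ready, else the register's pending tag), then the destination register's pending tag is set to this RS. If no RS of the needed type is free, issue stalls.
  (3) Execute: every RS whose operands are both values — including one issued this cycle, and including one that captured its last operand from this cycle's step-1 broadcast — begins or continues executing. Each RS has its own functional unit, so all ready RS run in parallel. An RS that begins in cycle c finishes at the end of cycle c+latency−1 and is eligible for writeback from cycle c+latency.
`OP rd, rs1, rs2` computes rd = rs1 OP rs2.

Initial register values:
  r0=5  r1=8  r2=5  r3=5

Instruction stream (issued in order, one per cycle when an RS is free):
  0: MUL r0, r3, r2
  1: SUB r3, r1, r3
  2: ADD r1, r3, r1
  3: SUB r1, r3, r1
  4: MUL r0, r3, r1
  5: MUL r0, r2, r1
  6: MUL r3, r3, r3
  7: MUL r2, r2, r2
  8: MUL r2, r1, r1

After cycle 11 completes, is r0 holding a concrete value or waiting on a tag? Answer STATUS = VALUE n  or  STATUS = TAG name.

STATUS = TAG Mul1

c1: issue MUL r0<-Mul1 | r0:Mul1,r1:8,r2:5,r3:5
c2: issue SUB r3<-Add1 | r0:Mul1,r1:8,r2:5,r3:Add1
c3: issue ADD r1<-Add2 | r0:Mul1,r1:Add2,r2:5,r3:Add1
c4: issue SUB r1<-Add3 | r0:Mul1,r1:Add3,r2:5,r3:Add1
c5: CDB Add1=3; issue MUL r0<-Mul2 | r0:Mul2,r1:Add3,r2:5,r3:3
c6: CDB Mul1=25; issue MUL r0<-Mul1 | r0:Mul1,r1:Add3,r2:5,r3:3
c7: stall | r0:Mul1,r1:Add3,r2:5,r3:3
c8: CDB Add2=11; stall | r0:Mul1,r1:Add3,r2:5,r3:3
c9: stall | r0:Mul1,r1:Add3,r2:5,r3:3
c10: stall | r0:Mul1,r1:Add3,r2:5,r3:3
c11: CDB Add3=-8; stall | r0:Mul1,r1:-8,r2:5,r3:3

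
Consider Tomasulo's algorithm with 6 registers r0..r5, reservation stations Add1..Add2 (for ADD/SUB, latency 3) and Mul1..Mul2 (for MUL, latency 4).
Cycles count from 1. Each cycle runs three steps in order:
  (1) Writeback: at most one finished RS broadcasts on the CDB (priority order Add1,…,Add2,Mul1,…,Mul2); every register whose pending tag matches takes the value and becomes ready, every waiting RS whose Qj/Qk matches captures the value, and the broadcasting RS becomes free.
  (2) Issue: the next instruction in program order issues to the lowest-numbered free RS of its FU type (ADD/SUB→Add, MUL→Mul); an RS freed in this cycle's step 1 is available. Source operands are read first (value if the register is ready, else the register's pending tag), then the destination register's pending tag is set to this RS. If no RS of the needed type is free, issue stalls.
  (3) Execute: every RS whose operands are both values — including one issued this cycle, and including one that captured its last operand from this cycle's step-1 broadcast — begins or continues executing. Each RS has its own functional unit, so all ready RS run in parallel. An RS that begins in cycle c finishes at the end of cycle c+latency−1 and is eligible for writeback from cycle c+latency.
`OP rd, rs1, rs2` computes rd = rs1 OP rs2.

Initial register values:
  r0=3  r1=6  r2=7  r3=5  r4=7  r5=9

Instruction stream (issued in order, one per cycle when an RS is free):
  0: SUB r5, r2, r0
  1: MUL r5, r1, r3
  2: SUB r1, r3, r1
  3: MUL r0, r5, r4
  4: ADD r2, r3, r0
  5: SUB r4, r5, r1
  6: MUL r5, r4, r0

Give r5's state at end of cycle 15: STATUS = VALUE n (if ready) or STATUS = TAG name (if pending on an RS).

STATUS = VALUE 6510

  c1: issue SUB r5<-Add1  regs: r0:3,r1:6,r2:7,r3:5,r4:7,r5:Add1
  c2: issue MUL r5<-Mul1  regs: r0:3,r1:6,r2:7,r3:5,r4:7,r5:Mul1
  c3: issue SUB r1<-Add2  regs: r0:3,r1:Add2,r2:7,r3:5,r4:7,r5:Mul1
  c4: CDB Add1=4; issue MUL r0<-Mul2  regs: r0:Mul2,r1:Add2,r2:7,r3:5,r4:7,r5:Mul1
  c5: issue ADD r2<-Add1  regs: r0:Mul2,r1:Add2,r2:Add1,r3:5,r4:7,r5:Mul1
  c6: CDB Add2=-1; issue SUB r4<-Add2  regs: r0:Mul2,r1:-1,r2:Add1,r3:5,r4:Add2,r5:Mul1
  c7: CDB Mul1=30; issue MUL r5<-Mul1  regs: r0:Mul2,r1:-1,r2:Add1,r3:5,r4:Add2,r5:Mul1
  c8: -  regs: r0:Mul2,r1:-1,r2:Add1,r3:5,r4:Add2,r5:Mul1
  c9: -  regs: r0:Mul2,r1:-1,r2:Add1,r3:5,r4:Add2,r5:Mul1
  c10: CDB Add2=31  regs: r0:Mul2,r1:-1,r2:Add1,r3:5,r4:31,r5:Mul1
  c11: CDB Mul2=210  regs: r0:210,r1:-1,r2:Add1,r3:5,r4:31,r5:Mul1
  c12: -  regs: r0:210,r1:-1,r2:Add1,r3:5,r4:31,r5:Mul1
  c13: -  regs: r0:210,r1:-1,r2:Add1,r3:5,r4:31,r5:Mul1
  c14: CDB Add1=215  regs: r0:210,r1:-1,r2:215,r3:5,r4:31,r5:Mul1
  c15: CDB Mul1=6510  regs: r0:210,r1:-1,r2:215,r3:5,r4:31,r5:6510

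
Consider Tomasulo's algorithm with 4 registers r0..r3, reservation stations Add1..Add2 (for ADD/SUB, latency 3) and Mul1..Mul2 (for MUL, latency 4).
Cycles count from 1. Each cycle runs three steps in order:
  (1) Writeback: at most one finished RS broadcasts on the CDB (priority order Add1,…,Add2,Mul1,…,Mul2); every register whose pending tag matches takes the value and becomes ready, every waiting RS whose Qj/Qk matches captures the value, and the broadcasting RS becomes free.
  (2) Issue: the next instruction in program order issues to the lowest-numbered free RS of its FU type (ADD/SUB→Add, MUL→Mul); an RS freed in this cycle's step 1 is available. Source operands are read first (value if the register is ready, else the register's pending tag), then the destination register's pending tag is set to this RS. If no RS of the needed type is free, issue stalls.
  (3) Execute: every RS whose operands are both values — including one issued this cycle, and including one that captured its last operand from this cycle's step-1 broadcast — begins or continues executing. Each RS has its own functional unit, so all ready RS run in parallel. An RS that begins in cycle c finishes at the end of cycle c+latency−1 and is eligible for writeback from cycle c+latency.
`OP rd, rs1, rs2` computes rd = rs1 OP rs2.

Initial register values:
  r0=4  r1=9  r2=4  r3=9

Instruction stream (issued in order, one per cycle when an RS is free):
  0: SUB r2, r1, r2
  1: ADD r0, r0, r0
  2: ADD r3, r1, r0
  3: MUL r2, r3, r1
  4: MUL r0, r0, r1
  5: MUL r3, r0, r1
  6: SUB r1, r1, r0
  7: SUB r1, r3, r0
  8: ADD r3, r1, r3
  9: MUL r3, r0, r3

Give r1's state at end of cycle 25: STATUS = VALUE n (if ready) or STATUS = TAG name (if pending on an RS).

c1: issue SUB r2<-Add1 | r0:4,r1:9,r2:Add1,r3:9
c2: issue ADD r0<-Add2 | r0:Add2,r1:9,r2:Add1,r3:9
c3: stall | r0:Add2,r1:9,r2:Add1,r3:9
c4: CDB Add1=5; issue ADD r3<-Add1 | r0:Add2,r1:9,r2:5,r3:Add1
c5: CDB Add2=8; issue MUL r2<-Mul1 | r0:8,r1:9,r2:Mul1,r3:Add1
c6: issue MUL r0<-Mul2 | r0:Mul2,r1:9,r2:Mul1,r3:Add1
c7: stall | r0:Mul2,r1:9,r2:Mul1,r3:Add1
c8: CDB Add1=17; stall | r0:Mul2,r1:9,r2:Mul1,r3:17
c9: stall | r0:Mul2,r1:9,r2:Mul1,r3:17
c10: CDB Mul2=72; issue MUL r3<-Mul2 | r0:72,r1:9,r2:Mul1,r3:Mul2
c11: issue SUB r1<-Add1 | r0:72,r1:Add1,r2:Mul1,r3:Mul2
c12: CDB Mul1=153; issue SUB r1<-Add2 | r0:72,r1:Add2,r2:153,r3:Mul2
c13: stall | r0:72,r1:Add2,r2:153,r3:Mul2
c14: CDB Add1=-63; issue ADD r3<-Add1 | r0:72,r1:Add2,r2:153,r3:Add1
c15: CDB Mul2=648; issue MUL r3<-Mul1 | r0:72,r1:Add2,r2:153,r3:Mul1
c16: - | r0:72,r1:Add2,r2:153,r3:Mul1
c17: - | r0:72,r1:Add2,r2:153,r3:Mul1
c18: CDB Add2=576 | r0:72,r1:576,r2:153,r3:Mul1
c19: - | r0:72,r1:576,r2:153,r3:Mul1
c20: - | r0:72,r1:576,r2:153,r3:Mul1
c21: CDB Add1=1224 | r0:72,r1:576,r2:153,r3:Mul1
c22: - | r0:72,r1:576,r2:153,r3:Mul1
c23: - | r0:72,r1:576,r2:153,r3:Mul1
c24: - | r0:72,r1:576,r2:153,r3:Mul1
c25: CDB Mul1=88128 | r0:72,r1:576,r2:153,r3:88128

STATUS = VALUE 576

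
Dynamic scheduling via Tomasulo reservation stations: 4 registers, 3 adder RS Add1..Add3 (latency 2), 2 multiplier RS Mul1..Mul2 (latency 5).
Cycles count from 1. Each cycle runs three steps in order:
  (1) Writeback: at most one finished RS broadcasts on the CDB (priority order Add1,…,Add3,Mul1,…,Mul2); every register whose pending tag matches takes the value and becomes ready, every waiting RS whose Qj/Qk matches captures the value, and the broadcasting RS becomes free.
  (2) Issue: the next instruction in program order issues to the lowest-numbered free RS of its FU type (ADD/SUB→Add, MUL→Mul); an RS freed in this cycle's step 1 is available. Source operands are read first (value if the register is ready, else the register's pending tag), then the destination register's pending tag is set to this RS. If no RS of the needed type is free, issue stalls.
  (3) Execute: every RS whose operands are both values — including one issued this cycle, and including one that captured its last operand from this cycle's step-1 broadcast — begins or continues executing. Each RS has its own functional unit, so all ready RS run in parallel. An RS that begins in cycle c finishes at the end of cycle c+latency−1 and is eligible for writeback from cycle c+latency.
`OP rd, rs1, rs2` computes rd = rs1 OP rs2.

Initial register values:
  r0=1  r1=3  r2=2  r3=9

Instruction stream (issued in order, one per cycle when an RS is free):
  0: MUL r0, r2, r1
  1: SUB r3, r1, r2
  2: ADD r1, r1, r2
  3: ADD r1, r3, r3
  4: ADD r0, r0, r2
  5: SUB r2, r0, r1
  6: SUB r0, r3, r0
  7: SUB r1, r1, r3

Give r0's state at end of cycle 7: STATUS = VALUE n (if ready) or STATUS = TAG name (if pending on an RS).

c1: issue MUL r0<-Mul1 | r0:Mul1,r1:3,r2:2,r3:9
c2: issue SUB r3<-Add1 | r0:Mul1,r1:3,r2:2,r3:Add1
c3: issue ADD r1<-Add2 | r0:Mul1,r1:Add2,r2:2,r3:Add1
c4: CDB Add1=1; issue ADD r1<-Add1 | r0:Mul1,r1:Add1,r2:2,r3:1
c5: CDB Add2=5; issue ADD r0<-Add2 | r0:Add2,r1:Add1,r2:2,r3:1
c6: CDB Add1=2; issue SUB r2<-Add1 | r0:Add2,r1:2,r2:Add1,r3:1
c7: CDB Mul1=6; issue SUB r0<-Add3 | r0:Add3,r1:2,r2:Add1,r3:1

STATUS = TAG Add3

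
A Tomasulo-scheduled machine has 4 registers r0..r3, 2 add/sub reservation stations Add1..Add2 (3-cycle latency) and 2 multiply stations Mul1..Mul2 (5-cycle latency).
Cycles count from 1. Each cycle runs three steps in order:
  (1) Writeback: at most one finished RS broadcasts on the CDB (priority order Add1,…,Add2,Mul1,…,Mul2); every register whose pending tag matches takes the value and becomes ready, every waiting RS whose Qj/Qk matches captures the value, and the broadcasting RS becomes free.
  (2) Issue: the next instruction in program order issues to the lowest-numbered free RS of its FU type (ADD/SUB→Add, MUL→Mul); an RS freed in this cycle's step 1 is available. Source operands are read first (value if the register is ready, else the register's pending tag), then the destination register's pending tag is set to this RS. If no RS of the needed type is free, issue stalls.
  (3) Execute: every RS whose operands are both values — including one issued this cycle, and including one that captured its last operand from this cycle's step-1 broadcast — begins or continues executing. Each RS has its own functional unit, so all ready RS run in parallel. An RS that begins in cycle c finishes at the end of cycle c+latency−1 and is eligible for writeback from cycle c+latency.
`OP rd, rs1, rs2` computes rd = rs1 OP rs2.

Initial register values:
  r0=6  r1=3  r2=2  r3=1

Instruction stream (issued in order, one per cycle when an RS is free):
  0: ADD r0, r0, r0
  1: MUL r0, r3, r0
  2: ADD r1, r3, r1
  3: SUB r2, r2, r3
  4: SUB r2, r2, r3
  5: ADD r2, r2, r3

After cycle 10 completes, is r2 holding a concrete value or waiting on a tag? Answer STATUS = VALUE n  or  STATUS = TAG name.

cycle 1: issue ADD r0<-Add1 // r0:Add1,r1:3,r2:2,r3:1
cycle 2: issue MUL r0<-Mul1 // r0:Mul1,r1:3,r2:2,r3:1
cycle 3: issue ADD r1<-Add2 // r0:Mul1,r1:Add2,r2:2,r3:1
cycle 4: CDB Add1=12; issue SUB r2<-Add1 // r0:Mul1,r1:Add2,r2:Add1,r3:1
cycle 5: stall // r0:Mul1,r1:Add2,r2:Add1,r3:1
cycle 6: CDB Add2=4; issue SUB r2<-Add2 // r0:Mul1,r1:4,r2:Add2,r3:1
cycle 7: CDB Add1=1; issue ADD r2<-Add1 // r0:Mul1,r1:4,r2:Add1,r3:1
cycle 8: - // r0:Mul1,r1:4,r2:Add1,r3:1
cycle 9: CDB Mul1=12 // r0:12,r1:4,r2:Add1,r3:1
cycle 10: CDB Add2=0 // r0:12,r1:4,r2:Add1,r3:1

STATUS = TAG Add1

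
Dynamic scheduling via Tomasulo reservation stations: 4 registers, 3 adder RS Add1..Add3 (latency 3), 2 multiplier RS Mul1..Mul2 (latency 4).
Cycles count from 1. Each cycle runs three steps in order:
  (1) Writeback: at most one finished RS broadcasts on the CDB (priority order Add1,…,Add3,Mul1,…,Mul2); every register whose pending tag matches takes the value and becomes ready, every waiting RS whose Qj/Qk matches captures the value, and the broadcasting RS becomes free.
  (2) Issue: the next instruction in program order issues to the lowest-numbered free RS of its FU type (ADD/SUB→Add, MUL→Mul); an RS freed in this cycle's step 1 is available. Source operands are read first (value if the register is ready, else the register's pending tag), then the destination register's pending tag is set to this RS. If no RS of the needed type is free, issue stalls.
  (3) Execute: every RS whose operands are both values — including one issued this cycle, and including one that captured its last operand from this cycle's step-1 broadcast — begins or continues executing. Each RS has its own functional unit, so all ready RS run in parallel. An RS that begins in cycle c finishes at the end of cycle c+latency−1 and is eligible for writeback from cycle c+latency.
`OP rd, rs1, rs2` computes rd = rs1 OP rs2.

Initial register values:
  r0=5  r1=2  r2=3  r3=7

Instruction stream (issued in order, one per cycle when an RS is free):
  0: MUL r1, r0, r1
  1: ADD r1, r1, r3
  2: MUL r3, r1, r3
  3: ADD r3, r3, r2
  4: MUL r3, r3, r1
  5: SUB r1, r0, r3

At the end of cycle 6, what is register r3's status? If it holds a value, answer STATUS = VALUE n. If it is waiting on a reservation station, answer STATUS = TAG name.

  c1: issue MUL r1<-Mul1  regs: r0:5,r1:Mul1,r2:3,r3:7
  c2: issue ADD r1<-Add1  regs: r0:5,r1:Add1,r2:3,r3:7
  c3: issue MUL r3<-Mul2  regs: r0:5,r1:Add1,r2:3,r3:Mul2
  c4: issue ADD r3<-Add2  regs: r0:5,r1:Add1,r2:3,r3:Add2
  c5: CDB Mul1=10; issue MUL r3<-Mul1  regs: r0:5,r1:Add1,r2:3,r3:Mul1
  c6: issue SUB r1<-Add3  regs: r0:5,r1:Add3,r2:3,r3:Mul1

STATUS = TAG Mul1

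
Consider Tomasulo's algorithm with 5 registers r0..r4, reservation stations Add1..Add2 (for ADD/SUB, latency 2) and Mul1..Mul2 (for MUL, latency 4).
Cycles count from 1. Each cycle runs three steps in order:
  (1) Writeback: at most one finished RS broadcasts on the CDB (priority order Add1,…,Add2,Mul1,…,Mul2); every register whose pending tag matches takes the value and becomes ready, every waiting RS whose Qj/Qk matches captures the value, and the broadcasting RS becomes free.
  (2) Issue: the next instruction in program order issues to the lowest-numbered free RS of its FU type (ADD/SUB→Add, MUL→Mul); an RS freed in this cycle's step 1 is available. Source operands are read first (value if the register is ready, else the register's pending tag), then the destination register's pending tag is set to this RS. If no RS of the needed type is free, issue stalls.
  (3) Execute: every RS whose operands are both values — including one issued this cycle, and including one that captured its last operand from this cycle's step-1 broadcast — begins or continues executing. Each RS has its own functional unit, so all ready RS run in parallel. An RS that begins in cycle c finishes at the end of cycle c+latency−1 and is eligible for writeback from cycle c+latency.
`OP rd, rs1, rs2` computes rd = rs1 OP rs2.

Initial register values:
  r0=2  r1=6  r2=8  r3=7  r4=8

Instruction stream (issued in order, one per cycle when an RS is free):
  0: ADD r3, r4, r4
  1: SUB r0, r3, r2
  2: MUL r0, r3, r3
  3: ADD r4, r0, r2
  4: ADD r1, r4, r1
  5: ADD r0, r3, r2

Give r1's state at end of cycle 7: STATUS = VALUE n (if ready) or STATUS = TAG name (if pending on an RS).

cycle 1: issue ADD r3<-Add1 // r0:2,r1:6,r2:8,r3:Add1,r4:8
cycle 2: issue SUB r0<-Add2 // r0:Add2,r1:6,r2:8,r3:Add1,r4:8
cycle 3: CDB Add1=16; issue MUL r0<-Mul1 // r0:Mul1,r1:6,r2:8,r3:16,r4:8
cycle 4: issue ADD r4<-Add1 // r0:Mul1,r1:6,r2:8,r3:16,r4:Add1
cycle 5: CDB Add2=8; issue ADD r1<-Add2 // r0:Mul1,r1:Add2,r2:8,r3:16,r4:Add1
cycle 6: stall // r0:Mul1,r1:Add2,r2:8,r3:16,r4:Add1
cycle 7: CDB Mul1=256; stall // r0:256,r1:Add2,r2:8,r3:16,r4:Add1

STATUS = TAG Add2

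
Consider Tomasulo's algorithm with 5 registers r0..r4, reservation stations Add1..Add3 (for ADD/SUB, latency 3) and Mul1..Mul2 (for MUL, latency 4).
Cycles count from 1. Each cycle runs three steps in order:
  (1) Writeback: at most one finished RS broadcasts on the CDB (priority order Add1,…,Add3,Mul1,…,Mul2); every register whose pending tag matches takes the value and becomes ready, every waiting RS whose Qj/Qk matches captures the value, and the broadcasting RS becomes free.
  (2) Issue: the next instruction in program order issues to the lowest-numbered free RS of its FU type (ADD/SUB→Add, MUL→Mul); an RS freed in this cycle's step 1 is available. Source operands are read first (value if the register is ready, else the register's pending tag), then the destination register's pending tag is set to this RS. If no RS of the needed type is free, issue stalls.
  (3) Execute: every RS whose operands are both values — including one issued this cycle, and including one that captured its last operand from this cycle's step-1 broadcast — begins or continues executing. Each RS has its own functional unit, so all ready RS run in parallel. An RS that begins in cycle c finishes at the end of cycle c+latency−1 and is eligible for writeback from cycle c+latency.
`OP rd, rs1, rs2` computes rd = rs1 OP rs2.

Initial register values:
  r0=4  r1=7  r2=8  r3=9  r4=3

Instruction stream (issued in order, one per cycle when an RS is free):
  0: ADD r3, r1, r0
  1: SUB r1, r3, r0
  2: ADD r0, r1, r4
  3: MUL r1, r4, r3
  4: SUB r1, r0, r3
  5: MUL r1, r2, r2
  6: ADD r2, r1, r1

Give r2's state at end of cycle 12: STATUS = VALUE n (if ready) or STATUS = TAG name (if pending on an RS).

STATUS = TAG Add2

cycle 1: issue ADD r3<-Add1 // r0:4,r1:7,r2:8,r3:Add1,r4:3
cycle 2: issue SUB r1<-Add2 // r0:4,r1:Add2,r2:8,r3:Add1,r4:3
cycle 3: issue ADD r0<-Add3 // r0:Add3,r1:Add2,r2:8,r3:Add1,r4:3
cycle 4: CDB Add1=11; issue MUL r1<-Mul1 // r0:Add3,r1:Mul1,r2:8,r3:11,r4:3
cycle 5: issue SUB r1<-Add1 // r0:Add3,r1:Add1,r2:8,r3:11,r4:3
cycle 6: issue MUL r1<-Mul2 // r0:Add3,r1:Mul2,r2:8,r3:11,r4:3
cycle 7: CDB Add2=7; issue ADD r2<-Add2 // r0:Add3,r1:Mul2,r2:Add2,r3:11,r4:3
cycle 8: CDB Mul1=33 // r0:Add3,r1:Mul2,r2:Add2,r3:11,r4:3
cycle 9: - // r0:Add3,r1:Mul2,r2:Add2,r3:11,r4:3
cycle 10: CDB Add3=10 // r0:10,r1:Mul2,r2:Add2,r3:11,r4:3
cycle 11: CDB Mul2=64 // r0:10,r1:64,r2:Add2,r3:11,r4:3
cycle 12: - // r0:10,r1:64,r2:Add2,r3:11,r4:3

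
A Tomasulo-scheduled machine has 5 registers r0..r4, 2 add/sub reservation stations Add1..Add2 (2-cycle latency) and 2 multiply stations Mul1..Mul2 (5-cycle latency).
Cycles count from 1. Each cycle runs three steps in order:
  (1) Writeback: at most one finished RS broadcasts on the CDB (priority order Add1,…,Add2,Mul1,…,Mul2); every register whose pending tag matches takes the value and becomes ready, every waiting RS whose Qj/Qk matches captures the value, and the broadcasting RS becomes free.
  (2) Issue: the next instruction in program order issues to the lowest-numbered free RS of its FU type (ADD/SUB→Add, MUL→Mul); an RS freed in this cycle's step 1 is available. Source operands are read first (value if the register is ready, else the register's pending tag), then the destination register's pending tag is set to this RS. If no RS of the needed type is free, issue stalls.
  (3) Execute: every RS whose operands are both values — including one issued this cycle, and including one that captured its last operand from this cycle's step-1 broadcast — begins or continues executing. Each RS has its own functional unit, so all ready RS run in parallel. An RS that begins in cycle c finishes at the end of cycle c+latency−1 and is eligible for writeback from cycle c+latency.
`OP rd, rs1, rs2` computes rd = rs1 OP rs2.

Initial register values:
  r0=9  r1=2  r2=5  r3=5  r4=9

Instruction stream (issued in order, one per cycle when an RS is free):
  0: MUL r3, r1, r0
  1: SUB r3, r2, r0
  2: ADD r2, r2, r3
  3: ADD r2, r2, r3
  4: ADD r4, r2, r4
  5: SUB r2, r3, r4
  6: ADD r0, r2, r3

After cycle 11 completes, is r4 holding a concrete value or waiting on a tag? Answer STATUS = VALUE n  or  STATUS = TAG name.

STATUS = VALUE 6

  c1: issue MUL r3<-Mul1  regs: r0:9,r1:2,r2:5,r3:Mul1,r4:9
  c2: issue SUB r3<-Add1  regs: r0:9,r1:2,r2:5,r3:Add1,r4:9
  c3: issue ADD r2<-Add2  regs: r0:9,r1:2,r2:Add2,r3:Add1,r4:9
  c4: CDB Add1=-4; issue ADD r2<-Add1  regs: r0:9,r1:2,r2:Add1,r3:-4,r4:9
  c5: stall  regs: r0:9,r1:2,r2:Add1,r3:-4,r4:9
  c6: CDB Add2=1; issue ADD r4<-Add2  regs: r0:9,r1:2,r2:Add1,r3:-4,r4:Add2
  c7: CDB Mul1=18; stall  regs: r0:9,r1:2,r2:Add1,r3:-4,r4:Add2
  c8: CDB Add1=-3; issue SUB r2<-Add1  regs: r0:9,r1:2,r2:Add1,r3:-4,r4:Add2
  c9: stall  regs: r0:9,r1:2,r2:Add1,r3:-4,r4:Add2
  c10: CDB Add2=6; issue ADD r0<-Add2  regs: r0:Add2,r1:2,r2:Add1,r3:-4,r4:6
  c11: -  regs: r0:Add2,r1:2,r2:Add1,r3:-4,r4:6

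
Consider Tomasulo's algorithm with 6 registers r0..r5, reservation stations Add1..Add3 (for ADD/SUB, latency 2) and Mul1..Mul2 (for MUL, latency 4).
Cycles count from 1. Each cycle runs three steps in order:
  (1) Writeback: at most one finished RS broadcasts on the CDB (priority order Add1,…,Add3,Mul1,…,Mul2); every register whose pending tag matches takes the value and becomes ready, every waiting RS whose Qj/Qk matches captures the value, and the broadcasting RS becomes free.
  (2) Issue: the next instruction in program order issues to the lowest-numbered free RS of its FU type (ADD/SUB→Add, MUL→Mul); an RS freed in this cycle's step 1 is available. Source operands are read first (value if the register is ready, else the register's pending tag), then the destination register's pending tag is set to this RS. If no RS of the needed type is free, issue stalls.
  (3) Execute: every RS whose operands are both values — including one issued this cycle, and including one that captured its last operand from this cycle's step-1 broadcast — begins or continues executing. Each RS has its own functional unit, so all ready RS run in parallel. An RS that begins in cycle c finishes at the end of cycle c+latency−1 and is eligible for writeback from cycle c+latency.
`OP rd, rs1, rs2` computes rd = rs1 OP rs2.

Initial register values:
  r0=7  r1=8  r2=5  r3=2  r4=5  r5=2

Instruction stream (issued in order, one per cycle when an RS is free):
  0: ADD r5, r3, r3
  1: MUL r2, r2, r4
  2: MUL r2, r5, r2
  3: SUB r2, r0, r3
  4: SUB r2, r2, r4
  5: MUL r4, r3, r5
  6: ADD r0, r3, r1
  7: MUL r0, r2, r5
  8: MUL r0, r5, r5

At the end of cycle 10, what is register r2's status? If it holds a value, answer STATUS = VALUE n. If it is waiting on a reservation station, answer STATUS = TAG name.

c1: issue ADD r5<-Add1 | r0:7,r1:8,r2:5,r3:2,r4:5,r5:Add1
c2: issue MUL r2<-Mul1 | r0:7,r1:8,r2:Mul1,r3:2,r4:5,r5:Add1
c3: CDB Add1=4; issue MUL r2<-Mul2 | r0:7,r1:8,r2:Mul2,r3:2,r4:5,r5:4
c4: issue SUB r2<-Add1 | r0:7,r1:8,r2:Add1,r3:2,r4:5,r5:4
c5: issue SUB r2<-Add2 | r0:7,r1:8,r2:Add2,r3:2,r4:5,r5:4
c6: CDB Add1=5; stall | r0:7,r1:8,r2:Add2,r3:2,r4:5,r5:4
c7: CDB Mul1=25; issue MUL r4<-Mul1 | r0:7,r1:8,r2:Add2,r3:2,r4:Mul1,r5:4
c8: CDB Add2=0; issue ADD r0<-Add1 | r0:Add1,r1:8,r2:0,r3:2,r4:Mul1,r5:4
c9: stall | r0:Add1,r1:8,r2:0,r3:2,r4:Mul1,r5:4
c10: CDB Add1=10; stall | r0:10,r1:8,r2:0,r3:2,r4:Mul1,r5:4

STATUS = VALUE 0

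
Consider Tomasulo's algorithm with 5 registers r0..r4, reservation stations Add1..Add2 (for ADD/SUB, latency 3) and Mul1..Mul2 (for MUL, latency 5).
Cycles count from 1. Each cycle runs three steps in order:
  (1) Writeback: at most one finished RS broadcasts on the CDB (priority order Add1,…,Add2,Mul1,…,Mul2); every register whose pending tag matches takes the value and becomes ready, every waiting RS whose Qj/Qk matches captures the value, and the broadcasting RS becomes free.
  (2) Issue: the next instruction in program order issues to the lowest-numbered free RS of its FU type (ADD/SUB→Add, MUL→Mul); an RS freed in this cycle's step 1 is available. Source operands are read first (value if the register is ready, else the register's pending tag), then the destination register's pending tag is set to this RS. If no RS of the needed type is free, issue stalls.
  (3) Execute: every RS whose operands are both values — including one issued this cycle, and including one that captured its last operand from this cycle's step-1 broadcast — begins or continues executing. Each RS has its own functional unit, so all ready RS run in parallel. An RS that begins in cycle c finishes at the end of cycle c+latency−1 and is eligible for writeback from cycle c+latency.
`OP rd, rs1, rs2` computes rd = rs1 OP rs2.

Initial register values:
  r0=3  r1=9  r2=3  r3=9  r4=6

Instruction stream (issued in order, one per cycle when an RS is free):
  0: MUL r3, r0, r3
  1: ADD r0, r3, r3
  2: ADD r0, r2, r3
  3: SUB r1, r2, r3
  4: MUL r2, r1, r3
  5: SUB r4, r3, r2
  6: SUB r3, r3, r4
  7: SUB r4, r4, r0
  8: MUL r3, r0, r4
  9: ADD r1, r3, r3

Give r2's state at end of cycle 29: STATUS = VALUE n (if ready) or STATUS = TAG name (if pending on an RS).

  c1: issue MUL r3<-Mul1  regs: r0:3,r1:9,r2:3,r3:Mul1,r4:6
  c2: issue ADD r0<-Add1  regs: r0:Add1,r1:9,r2:3,r3:Mul1,r4:6
  c3: issue ADD r0<-Add2  regs: r0:Add2,r1:9,r2:3,r3:Mul1,r4:6
  c4: stall  regs: r0:Add2,r1:9,r2:3,r3:Mul1,r4:6
  c5: stall  regs: r0:Add2,r1:9,r2:3,r3:Mul1,r4:6
  c6: CDB Mul1=27; stall  regs: r0:Add2,r1:9,r2:3,r3:27,r4:6
  c7: stall  regs: r0:Add2,r1:9,r2:3,r3:27,r4:6
  c8: stall  regs: r0:Add2,r1:9,r2:3,r3:27,r4:6
  c9: CDB Add1=54; issue SUB r1<-Add1  regs: r0:Add2,r1:Add1,r2:3,r3:27,r4:6
  c10: CDB Add2=30; issue MUL r2<-Mul1  regs: r0:30,r1:Add1,r2:Mul1,r3:27,r4:6
  c11: issue SUB r4<-Add2  regs: r0:30,r1:Add1,r2:Mul1,r3:27,r4:Add2
  c12: CDB Add1=-24; issue SUB r3<-Add1  regs: r0:30,r1:-24,r2:Mul1,r3:Add1,r4:Add2
  c13: stall  regs: r0:30,r1:-24,r2:Mul1,r3:Add1,r4:Add2
  c14: stall  regs: r0:30,r1:-24,r2:Mul1,r3:Add1,r4:Add2
  c15: stall  regs: r0:30,r1:-24,r2:Mul1,r3:Add1,r4:Add2
  c16: stall  regs: r0:30,r1:-24,r2:Mul1,r3:Add1,r4:Add2
  c17: CDB Mul1=-648; stall  regs: r0:30,r1:-24,r2:-648,r3:Add1,r4:Add2
  c18: stall  regs: r0:30,r1:-24,r2:-648,r3:Add1,r4:Add2
  c19: stall  regs: r0:30,r1:-24,r2:-648,r3:Add1,r4:Add2
  c20: CDB Add2=675; issue SUB r4<-Add2  regs: r0:30,r1:-24,r2:-648,r3:Add1,r4:Add2
  c21: issue MUL r3<-Mul1  regs: r0:30,r1:-24,r2:-648,r3:Mul1,r4:Add2
  c22: stall  regs: r0:30,r1:-24,r2:-648,r3:Mul1,r4:Add2
  c23: CDB Add1=-648; issue ADD r1<-Add1  regs: r0:30,r1:Add1,r2:-648,r3:Mul1,r4:Add2
  c24: CDB Add2=645  regs: r0:30,r1:Add1,r2:-648,r3:Mul1,r4:645
  c25: -  regs: r0:30,r1:Add1,r2:-648,r3:Mul1,r4:645
  c26: -  regs: r0:30,r1:Add1,r2:-648,r3:Mul1,r4:645
  c27: -  regs: r0:30,r1:Add1,r2:-648,r3:Mul1,r4:645
  c28: -  regs: r0:30,r1:Add1,r2:-648,r3:Mul1,r4:645
  c29: CDB Mul1=19350  regs: r0:30,r1:Add1,r2:-648,r3:19350,r4:645

STATUS = VALUE -648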